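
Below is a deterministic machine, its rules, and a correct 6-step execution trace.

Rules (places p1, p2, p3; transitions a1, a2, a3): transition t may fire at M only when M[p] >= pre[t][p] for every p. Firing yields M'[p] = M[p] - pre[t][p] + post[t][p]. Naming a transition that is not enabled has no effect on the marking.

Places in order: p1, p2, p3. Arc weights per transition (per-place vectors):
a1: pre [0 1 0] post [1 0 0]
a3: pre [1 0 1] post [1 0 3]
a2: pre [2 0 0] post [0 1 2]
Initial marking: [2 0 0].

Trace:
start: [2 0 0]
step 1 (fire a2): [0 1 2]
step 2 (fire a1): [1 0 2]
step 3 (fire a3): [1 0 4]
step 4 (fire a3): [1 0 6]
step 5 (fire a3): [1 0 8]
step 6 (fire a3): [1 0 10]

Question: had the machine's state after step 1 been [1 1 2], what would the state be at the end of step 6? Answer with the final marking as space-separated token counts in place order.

2 0 10

state after step 1 := [1 1 2]
step 2 (fire a1): [2 0 2]
step 3 (fire a3): [2 0 4]
step 4 (fire a3): [2 0 6]
step 5 (fire a3): [2 0 8]
step 6 (fire a3): [2 0 10]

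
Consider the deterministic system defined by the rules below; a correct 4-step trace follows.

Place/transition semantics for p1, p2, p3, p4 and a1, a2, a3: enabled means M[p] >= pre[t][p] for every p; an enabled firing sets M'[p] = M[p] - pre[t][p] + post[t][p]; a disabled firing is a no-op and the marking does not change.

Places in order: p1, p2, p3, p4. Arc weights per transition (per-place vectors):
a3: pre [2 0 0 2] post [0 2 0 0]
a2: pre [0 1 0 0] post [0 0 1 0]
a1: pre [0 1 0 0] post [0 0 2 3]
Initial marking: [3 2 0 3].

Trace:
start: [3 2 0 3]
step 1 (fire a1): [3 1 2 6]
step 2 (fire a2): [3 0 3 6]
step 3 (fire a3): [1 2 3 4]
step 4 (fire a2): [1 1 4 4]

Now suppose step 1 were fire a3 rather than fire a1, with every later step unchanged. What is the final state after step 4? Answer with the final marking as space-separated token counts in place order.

1 2 2 1

(re-executing from step 1 with the substitution; state before step 1: [3 2 0 3])
step 1 (fire a3): [1 4 0 1]
step 2 (fire a2): [1 3 1 1]
step 3 (fire a3): [1 3 1 1]
step 4 (fire a2): [1 2 2 1]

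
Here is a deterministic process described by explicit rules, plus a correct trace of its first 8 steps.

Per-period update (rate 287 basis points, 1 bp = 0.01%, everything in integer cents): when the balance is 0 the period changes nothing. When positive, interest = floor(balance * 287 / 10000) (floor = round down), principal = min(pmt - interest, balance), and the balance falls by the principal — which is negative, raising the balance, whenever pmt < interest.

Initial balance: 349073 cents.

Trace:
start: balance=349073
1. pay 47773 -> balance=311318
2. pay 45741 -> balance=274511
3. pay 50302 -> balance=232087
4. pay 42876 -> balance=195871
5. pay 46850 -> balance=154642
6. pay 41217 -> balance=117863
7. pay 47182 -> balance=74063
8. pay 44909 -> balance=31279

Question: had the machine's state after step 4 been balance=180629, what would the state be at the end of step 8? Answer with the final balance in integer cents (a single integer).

state after step 4 := balance=180629
5. pay 46850 -> balance=138963
6. pay 41217 -> balance=101734
7. pay 47182 -> balance=57471
8. pay 44909 -> balance=14211

14211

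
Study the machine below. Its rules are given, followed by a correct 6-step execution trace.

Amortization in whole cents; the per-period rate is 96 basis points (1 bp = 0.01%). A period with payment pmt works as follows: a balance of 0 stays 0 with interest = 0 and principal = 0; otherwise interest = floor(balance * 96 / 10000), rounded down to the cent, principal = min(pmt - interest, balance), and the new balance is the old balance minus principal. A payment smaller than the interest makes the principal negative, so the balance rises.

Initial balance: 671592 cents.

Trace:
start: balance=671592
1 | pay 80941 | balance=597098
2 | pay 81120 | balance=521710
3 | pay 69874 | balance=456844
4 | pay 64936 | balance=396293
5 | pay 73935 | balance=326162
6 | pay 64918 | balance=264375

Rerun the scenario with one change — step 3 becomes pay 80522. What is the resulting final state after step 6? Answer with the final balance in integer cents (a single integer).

253417

(re-executing from step 3 with the substitution; state before step 3: balance=521710)
3 | pay 80522 | balance=446196
4 | pay 64936 | balance=385543
5 | pay 73935 | balance=315309
6 | pay 64918 | balance=253417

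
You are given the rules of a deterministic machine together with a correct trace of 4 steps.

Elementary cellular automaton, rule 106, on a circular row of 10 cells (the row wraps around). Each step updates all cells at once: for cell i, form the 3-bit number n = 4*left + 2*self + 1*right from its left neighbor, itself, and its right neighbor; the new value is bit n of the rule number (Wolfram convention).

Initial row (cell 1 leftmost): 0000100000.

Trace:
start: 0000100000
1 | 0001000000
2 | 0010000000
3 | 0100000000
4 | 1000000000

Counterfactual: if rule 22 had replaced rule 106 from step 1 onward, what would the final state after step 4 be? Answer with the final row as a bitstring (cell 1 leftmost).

1000000010

(re-executing steps 1..4 under rule 22; state before step 1: 0000100000)
1 | 0001110000
2 | 0010001000
3 | 0111011100
4 | 1000000010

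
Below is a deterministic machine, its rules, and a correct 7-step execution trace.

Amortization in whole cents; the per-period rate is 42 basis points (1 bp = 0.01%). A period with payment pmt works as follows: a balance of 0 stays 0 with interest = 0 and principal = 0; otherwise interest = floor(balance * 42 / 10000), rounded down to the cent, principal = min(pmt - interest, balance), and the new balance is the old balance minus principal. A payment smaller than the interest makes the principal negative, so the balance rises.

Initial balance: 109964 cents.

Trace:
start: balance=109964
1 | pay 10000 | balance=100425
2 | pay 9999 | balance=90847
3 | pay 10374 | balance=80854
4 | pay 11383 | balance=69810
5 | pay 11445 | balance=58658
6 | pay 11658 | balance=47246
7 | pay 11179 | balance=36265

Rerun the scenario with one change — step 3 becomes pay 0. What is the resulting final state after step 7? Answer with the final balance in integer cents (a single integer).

46814

(re-executing from step 3 with the substitution; state before step 3: balance=90847)
3 | pay 0 | balance=91228
4 | pay 11383 | balance=80228
5 | pay 11445 | balance=69119
6 | pay 11658 | balance=57751
7 | pay 11179 | balance=46814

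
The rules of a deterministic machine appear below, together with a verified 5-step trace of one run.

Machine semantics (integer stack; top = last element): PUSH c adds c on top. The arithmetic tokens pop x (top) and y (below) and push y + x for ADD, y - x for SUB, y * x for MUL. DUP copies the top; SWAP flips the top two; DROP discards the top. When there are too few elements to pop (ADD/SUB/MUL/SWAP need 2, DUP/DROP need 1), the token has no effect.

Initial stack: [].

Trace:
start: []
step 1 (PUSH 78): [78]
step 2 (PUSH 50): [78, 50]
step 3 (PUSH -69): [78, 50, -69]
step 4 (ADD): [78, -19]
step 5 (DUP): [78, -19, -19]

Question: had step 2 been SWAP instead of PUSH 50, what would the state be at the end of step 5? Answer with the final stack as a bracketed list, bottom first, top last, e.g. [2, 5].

[9, 9]

(re-executing from step 2 with the substitution; state before step 2: [78])
step 2 (SWAP): [78]
step 3 (PUSH -69): [78, -69]
step 4 (ADD): [9]
step 5 (DUP): [9, 9]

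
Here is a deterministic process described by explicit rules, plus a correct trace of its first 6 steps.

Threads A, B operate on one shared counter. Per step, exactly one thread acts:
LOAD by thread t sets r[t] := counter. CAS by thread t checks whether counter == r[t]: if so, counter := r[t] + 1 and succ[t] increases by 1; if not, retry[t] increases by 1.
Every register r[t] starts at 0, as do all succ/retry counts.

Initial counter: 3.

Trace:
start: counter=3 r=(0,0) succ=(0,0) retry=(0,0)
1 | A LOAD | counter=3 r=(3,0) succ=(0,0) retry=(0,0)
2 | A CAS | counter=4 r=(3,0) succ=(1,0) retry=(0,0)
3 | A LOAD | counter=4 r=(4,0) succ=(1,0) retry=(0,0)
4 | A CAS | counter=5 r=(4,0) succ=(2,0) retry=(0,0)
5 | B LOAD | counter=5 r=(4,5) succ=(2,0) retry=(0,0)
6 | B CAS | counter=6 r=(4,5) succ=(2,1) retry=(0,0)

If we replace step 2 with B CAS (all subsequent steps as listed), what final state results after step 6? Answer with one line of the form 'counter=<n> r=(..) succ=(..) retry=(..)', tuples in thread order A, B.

counter=5 r=(3,4) succ=(1,1) retry=(0,1)

(re-executing from step 2 with the substitution; state before step 2: counter=3 r=(3,0) succ=(0,0) retry=(0,0))
2 | B CAS | counter=3 r=(3,0) succ=(0,0) retry=(0,1)
3 | A LOAD | counter=3 r=(3,0) succ=(0,0) retry=(0,1)
4 | A CAS | counter=4 r=(3,0) succ=(1,0) retry=(0,1)
5 | B LOAD | counter=4 r=(3,4) succ=(1,0) retry=(0,1)
6 | B CAS | counter=5 r=(3,4) succ=(1,1) retry=(0,1)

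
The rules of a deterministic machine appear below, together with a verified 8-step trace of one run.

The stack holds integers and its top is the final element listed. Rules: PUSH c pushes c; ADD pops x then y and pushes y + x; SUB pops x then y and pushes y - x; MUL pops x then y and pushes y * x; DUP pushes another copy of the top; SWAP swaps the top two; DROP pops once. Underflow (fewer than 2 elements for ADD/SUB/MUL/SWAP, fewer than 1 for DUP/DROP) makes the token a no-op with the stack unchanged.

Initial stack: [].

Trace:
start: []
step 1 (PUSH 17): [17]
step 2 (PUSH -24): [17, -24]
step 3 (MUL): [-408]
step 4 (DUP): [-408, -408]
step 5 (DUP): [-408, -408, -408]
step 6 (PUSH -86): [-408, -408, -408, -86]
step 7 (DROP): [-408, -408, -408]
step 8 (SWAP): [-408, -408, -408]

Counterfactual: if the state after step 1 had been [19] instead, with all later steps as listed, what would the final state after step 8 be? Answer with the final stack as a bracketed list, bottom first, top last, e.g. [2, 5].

state after step 1 := [19]
step 2 (PUSH -24): [19, -24]
step 3 (MUL): [-456]
step 4 (DUP): [-456, -456]
step 5 (DUP): [-456, -456, -456]
step 6 (PUSH -86): [-456, -456, -456, -86]
step 7 (DROP): [-456, -456, -456]
step 8 (SWAP): [-456, -456, -456]

[-456, -456, -456]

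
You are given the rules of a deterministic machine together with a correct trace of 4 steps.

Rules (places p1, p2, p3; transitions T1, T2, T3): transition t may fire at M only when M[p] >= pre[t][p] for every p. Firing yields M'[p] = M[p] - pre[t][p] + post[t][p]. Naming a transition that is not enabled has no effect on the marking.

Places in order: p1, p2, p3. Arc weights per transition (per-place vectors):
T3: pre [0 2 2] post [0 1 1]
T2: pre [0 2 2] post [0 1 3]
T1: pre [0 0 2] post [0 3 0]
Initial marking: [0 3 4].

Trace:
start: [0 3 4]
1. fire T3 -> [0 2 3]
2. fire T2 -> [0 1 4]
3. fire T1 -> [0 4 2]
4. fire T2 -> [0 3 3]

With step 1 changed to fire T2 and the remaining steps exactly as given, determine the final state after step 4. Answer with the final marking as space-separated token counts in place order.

0 3 5

(re-executing from step 1 with the substitution; state before step 1: [0 3 4])
1. fire T2 -> [0 2 5]
2. fire T2 -> [0 1 6]
3. fire T1 -> [0 4 4]
4. fire T2 -> [0 3 5]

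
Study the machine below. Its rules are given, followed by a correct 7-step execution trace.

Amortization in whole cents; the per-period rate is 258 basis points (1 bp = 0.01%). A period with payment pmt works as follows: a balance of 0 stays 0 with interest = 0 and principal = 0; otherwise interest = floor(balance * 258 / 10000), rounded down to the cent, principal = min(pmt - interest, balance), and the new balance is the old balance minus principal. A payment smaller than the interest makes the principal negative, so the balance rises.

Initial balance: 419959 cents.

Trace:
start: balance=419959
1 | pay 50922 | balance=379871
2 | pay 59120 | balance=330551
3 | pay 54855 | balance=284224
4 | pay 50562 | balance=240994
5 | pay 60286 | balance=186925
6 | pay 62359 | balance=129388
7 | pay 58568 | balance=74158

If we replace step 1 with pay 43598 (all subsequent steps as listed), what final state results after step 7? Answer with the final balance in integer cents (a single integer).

(re-executing from step 1 with the substitution; state before step 1: balance=419959)
1 | pay 43598 | balance=387195
2 | pay 59120 | balance=338064
3 | pay 54855 | balance=291931
4 | pay 50562 | balance=248900
5 | pay 60286 | balance=195035
6 | pay 62359 | balance=137707
7 | pay 58568 | balance=82691

82691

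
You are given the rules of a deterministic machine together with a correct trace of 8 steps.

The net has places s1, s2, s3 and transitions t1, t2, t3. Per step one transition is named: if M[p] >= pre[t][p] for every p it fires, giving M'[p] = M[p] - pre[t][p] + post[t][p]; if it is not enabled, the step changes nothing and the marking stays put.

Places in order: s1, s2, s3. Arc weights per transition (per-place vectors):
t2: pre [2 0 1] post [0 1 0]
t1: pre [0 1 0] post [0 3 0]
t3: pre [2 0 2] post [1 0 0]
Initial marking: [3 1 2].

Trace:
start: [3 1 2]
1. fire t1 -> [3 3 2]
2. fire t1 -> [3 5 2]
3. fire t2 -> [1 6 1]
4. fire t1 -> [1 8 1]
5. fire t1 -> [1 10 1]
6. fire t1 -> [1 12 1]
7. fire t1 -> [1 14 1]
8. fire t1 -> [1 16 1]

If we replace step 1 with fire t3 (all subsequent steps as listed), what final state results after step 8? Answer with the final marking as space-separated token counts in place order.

2 13 0

(re-executing from step 1 with the substitution; state before step 1: [3 1 2])
1. fire t3 -> [2 1 0]
2. fire t1 -> [2 3 0]
3. fire t2 -> [2 3 0]
4. fire t1 -> [2 5 0]
5. fire t1 -> [2 7 0]
6. fire t1 -> [2 9 0]
7. fire t1 -> [2 11 0]
8. fire t1 -> [2 13 0]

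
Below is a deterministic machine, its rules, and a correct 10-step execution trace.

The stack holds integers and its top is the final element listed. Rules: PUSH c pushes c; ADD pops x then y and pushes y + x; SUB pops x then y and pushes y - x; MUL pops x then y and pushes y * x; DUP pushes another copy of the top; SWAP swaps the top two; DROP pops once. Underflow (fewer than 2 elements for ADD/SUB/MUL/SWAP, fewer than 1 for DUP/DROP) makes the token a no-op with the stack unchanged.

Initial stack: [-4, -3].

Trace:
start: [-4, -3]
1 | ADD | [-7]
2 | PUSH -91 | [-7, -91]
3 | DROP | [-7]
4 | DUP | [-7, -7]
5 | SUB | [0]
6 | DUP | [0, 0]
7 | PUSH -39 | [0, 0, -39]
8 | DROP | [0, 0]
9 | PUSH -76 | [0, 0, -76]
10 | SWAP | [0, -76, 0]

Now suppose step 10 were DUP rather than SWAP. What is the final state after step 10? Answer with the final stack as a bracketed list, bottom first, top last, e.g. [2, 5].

[0, 0, -76, -76]

(re-executing from step 10 with the substitution; state before step 10: [0, 0, -76])
10 | DUP | [0, 0, -76, -76]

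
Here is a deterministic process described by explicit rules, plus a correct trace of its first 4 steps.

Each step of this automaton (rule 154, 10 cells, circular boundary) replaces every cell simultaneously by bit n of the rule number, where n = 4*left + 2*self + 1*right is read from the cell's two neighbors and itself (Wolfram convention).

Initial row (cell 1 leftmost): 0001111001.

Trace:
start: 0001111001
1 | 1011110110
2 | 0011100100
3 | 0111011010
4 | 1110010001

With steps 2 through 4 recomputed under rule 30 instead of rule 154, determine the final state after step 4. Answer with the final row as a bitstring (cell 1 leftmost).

(re-executing steps 2..4 under rule 30; state before step 2: 1011110110)
2 | 1010000100
3 | 1011001111
4 | 0010111000

0010111000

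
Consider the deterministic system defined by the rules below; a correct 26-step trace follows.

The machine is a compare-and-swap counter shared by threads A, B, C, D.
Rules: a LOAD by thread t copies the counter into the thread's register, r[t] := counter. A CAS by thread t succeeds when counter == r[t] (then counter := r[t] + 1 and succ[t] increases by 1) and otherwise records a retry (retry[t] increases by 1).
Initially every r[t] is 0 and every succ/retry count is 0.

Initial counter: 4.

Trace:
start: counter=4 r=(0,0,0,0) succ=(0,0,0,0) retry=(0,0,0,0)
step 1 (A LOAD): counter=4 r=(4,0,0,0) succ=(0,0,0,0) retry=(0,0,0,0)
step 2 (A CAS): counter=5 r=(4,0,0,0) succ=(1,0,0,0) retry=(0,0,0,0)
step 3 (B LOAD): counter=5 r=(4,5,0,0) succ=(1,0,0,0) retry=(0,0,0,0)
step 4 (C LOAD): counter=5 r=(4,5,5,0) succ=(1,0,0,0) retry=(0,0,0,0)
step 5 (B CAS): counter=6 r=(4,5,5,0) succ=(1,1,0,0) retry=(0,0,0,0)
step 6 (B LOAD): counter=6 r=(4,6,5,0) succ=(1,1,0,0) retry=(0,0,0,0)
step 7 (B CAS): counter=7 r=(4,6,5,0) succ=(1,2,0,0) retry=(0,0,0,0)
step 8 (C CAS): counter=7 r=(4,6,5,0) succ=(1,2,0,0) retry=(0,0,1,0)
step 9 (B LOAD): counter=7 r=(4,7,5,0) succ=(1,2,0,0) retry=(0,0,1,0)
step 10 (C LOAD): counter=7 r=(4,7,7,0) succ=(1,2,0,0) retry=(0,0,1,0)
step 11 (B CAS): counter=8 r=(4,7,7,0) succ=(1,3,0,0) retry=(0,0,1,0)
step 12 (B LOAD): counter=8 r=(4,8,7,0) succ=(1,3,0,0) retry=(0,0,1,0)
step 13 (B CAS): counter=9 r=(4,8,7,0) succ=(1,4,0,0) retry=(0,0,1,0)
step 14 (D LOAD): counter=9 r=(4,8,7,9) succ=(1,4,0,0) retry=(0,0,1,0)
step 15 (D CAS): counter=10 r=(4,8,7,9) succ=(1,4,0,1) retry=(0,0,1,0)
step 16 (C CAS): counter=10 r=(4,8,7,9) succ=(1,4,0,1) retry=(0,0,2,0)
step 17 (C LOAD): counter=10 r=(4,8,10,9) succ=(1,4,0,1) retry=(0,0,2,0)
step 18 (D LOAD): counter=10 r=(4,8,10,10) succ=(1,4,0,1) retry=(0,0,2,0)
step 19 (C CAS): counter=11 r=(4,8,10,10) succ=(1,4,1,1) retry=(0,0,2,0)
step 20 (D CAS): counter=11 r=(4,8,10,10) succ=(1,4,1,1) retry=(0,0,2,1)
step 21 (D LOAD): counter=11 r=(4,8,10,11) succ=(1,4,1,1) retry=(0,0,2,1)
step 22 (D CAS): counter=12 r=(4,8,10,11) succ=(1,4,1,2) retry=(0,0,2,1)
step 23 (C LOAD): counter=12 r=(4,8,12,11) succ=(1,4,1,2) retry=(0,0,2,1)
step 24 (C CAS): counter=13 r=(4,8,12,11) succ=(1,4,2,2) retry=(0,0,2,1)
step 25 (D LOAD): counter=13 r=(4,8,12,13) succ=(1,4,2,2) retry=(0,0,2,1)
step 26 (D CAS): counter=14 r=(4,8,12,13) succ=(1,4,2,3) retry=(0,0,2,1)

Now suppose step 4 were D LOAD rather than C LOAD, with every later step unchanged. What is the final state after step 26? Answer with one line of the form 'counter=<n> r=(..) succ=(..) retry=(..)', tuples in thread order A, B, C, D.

counter=14 r=(4,8,12,13) succ=(1,4,2,3) retry=(0,0,2,1)

(re-executing from step 4 with the substitution; state before step 4: counter=5 r=(4,5,0,0) succ=(1,0,0,0) retry=(0,0,0,0))
step 4 (D LOAD): counter=5 r=(4,5,0,5) succ=(1,0,0,0) retry=(0,0,0,0)
step 5 (B CAS): counter=6 r=(4,5,0,5) succ=(1,1,0,0) retry=(0,0,0,0)
step 6 (B LOAD): counter=6 r=(4,6,0,5) succ=(1,1,0,0) retry=(0,0,0,0)
step 7 (B CAS): counter=7 r=(4,6,0,5) succ=(1,2,0,0) retry=(0,0,0,0)
step 8 (C CAS): counter=7 r=(4,6,0,5) succ=(1,2,0,0) retry=(0,0,1,0)
step 9 (B LOAD): counter=7 r=(4,7,0,5) succ=(1,2,0,0) retry=(0,0,1,0)
step 10 (C LOAD): counter=7 r=(4,7,7,5) succ=(1,2,0,0) retry=(0,0,1,0)
step 11 (B CAS): counter=8 r=(4,7,7,5) succ=(1,3,0,0) retry=(0,0,1,0)
step 12 (B LOAD): counter=8 r=(4,8,7,5) succ=(1,3,0,0) retry=(0,0,1,0)
step 13 (B CAS): counter=9 r=(4,8,7,5) succ=(1,4,0,0) retry=(0,0,1,0)
step 14 (D LOAD): counter=9 r=(4,8,7,9) succ=(1,4,0,0) retry=(0,0,1,0)
step 15 (D CAS): counter=10 r=(4,8,7,9) succ=(1,4,0,1) retry=(0,0,1,0)
step 16 (C CAS): counter=10 r=(4,8,7,9) succ=(1,4,0,1) retry=(0,0,2,0)
step 17 (C LOAD): counter=10 r=(4,8,10,9) succ=(1,4,0,1) retry=(0,0,2,0)
step 18 (D LOAD): counter=10 r=(4,8,10,10) succ=(1,4,0,1) retry=(0,0,2,0)
step 19 (C CAS): counter=11 r=(4,8,10,10) succ=(1,4,1,1) retry=(0,0,2,0)
step 20 (D CAS): counter=11 r=(4,8,10,10) succ=(1,4,1,1) retry=(0,0,2,1)
step 21 (D LOAD): counter=11 r=(4,8,10,11) succ=(1,4,1,1) retry=(0,0,2,1)
step 22 (D CAS): counter=12 r=(4,8,10,11) succ=(1,4,1,2) retry=(0,0,2,1)
step 23 (C LOAD): counter=12 r=(4,8,12,11) succ=(1,4,1,2) retry=(0,0,2,1)
step 24 (C CAS): counter=13 r=(4,8,12,11) succ=(1,4,2,2) retry=(0,0,2,1)
step 25 (D LOAD): counter=13 r=(4,8,12,13) succ=(1,4,2,2) retry=(0,0,2,1)
step 26 (D CAS): counter=14 r=(4,8,12,13) succ=(1,4,2,3) retry=(0,0,2,1)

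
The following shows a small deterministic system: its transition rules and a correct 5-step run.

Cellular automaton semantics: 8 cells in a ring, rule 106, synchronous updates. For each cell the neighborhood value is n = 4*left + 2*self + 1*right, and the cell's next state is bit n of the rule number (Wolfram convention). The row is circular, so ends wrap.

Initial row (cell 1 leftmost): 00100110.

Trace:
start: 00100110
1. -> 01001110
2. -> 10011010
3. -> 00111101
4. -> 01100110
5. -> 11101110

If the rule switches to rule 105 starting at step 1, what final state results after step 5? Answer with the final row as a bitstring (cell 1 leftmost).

(re-executing steps 1..5 under rule 105; state before step 1: 00100110)
1. -> 10000110
2. -> 00110111
3. -> 00111101
4. -> 00100110
5. -> 10000110

10000110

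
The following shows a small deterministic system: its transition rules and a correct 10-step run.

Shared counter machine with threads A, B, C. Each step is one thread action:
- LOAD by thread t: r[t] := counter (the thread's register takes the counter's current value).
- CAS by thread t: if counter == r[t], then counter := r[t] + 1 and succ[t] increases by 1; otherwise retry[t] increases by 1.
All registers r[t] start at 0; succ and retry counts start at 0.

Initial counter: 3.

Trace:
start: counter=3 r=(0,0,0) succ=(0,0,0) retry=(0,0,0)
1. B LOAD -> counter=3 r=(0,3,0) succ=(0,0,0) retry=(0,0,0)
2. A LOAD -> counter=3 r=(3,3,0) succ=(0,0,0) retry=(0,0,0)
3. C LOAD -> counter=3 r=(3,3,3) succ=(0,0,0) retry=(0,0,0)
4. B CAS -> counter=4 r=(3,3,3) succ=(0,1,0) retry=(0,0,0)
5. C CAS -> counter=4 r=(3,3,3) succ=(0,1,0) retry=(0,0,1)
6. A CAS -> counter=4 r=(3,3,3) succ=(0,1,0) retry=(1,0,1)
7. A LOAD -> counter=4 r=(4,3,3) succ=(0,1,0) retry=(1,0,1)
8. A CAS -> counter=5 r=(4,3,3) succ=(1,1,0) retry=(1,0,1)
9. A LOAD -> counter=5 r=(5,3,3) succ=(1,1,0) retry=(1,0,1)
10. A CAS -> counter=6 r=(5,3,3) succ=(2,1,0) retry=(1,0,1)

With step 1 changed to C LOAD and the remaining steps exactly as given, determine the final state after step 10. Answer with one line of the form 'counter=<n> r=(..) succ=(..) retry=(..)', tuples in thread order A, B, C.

counter=6 r=(5,0,3) succ=(2,0,1) retry=(1,1,0)

(re-executing from step 1 with the substitution; state before step 1: counter=3 r=(0,0,0) succ=(0,0,0) retry=(0,0,0))
1. C LOAD -> counter=3 r=(0,0,3) succ=(0,0,0) retry=(0,0,0)
2. A LOAD -> counter=3 r=(3,0,3) succ=(0,0,0) retry=(0,0,0)
3. C LOAD -> counter=3 r=(3,0,3) succ=(0,0,0) retry=(0,0,0)
4. B CAS -> counter=3 r=(3,0,3) succ=(0,0,0) retry=(0,1,0)
5. C CAS -> counter=4 r=(3,0,3) succ=(0,0,1) retry=(0,1,0)
6. A CAS -> counter=4 r=(3,0,3) succ=(0,0,1) retry=(1,1,0)
7. A LOAD -> counter=4 r=(4,0,3) succ=(0,0,1) retry=(1,1,0)
8. A CAS -> counter=5 r=(4,0,3) succ=(1,0,1) retry=(1,1,0)
9. A LOAD -> counter=5 r=(5,0,3) succ=(1,0,1) retry=(1,1,0)
10. A CAS -> counter=6 r=(5,0,3) succ=(2,0,1) retry=(1,1,0)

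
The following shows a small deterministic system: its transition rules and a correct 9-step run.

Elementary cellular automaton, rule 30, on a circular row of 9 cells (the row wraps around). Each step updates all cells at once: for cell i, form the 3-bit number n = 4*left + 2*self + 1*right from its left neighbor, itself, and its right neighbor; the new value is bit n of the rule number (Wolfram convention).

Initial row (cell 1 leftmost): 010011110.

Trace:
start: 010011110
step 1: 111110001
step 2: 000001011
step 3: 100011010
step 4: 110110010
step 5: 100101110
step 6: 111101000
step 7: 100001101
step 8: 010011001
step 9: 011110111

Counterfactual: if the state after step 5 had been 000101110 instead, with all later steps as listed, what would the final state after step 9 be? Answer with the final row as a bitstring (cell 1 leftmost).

001100100

state after step 5 := 000101110
step 6: 001101001
step 7: 111001111
step 8: 000111000
step 9: 001100100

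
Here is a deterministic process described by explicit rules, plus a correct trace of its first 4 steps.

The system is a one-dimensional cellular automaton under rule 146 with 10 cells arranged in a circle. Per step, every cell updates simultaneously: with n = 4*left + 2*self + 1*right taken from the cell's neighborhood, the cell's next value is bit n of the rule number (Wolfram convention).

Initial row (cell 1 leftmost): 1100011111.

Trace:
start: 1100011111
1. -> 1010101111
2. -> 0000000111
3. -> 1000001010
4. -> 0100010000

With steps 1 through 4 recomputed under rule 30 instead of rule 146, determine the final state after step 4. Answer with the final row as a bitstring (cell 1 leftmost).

1011101011

(re-executing steps 1..4 under rule 30; state before step 1: 1100011111)
1. -> 0010110000
2. -> 0110101000
3. -> 1100101100
4. -> 1011101011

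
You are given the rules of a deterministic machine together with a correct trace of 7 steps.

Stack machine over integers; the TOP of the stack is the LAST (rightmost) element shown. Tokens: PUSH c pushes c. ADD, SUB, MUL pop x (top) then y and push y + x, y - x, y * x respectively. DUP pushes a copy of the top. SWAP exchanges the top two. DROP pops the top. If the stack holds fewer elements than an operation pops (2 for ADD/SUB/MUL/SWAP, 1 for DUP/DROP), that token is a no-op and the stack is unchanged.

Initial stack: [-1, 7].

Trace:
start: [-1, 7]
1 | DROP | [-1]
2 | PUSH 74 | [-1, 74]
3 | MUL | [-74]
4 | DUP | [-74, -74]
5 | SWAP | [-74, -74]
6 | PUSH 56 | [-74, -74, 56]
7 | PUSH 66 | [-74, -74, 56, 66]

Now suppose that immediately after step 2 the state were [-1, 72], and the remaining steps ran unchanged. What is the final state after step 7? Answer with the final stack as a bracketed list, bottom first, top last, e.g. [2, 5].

state after step 2 := [-1, 72]
3 | MUL | [-72]
4 | DUP | [-72, -72]
5 | SWAP | [-72, -72]
6 | PUSH 56 | [-72, -72, 56]
7 | PUSH 66 | [-72, -72, 56, 66]

[-72, -72, 56, 66]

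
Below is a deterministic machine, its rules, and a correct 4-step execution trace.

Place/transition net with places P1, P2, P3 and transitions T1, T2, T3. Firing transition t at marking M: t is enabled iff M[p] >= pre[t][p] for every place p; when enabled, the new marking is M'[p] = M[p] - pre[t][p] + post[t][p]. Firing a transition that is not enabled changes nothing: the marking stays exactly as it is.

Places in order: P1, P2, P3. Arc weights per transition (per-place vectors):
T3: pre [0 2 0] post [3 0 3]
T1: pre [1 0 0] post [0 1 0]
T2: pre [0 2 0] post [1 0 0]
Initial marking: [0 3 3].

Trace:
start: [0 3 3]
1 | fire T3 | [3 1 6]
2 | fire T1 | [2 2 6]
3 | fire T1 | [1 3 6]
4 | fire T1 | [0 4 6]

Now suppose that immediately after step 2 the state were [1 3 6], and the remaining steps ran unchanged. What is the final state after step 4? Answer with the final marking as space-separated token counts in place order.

0 4 6

state after step 2 := [1 3 6]
3 | fire T1 | [0 4 6]
4 | fire T1 | [0 4 6]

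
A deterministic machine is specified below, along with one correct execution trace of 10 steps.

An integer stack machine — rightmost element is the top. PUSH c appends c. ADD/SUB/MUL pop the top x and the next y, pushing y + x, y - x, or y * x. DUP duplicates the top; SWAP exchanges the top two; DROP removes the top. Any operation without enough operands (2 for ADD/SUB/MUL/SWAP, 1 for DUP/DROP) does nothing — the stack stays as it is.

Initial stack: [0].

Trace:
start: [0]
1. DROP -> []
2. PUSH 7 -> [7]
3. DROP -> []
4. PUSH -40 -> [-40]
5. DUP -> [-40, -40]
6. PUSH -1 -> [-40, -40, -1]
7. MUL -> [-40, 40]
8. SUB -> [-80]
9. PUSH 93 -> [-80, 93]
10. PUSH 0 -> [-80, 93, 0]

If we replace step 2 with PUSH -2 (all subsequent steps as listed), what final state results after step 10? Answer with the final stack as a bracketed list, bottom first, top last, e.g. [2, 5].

[-80, 93, 0]

(re-executing from step 2 with the substitution; state before step 2: [])
2. PUSH -2 -> [-2]
3. DROP -> []
4. PUSH -40 -> [-40]
5. DUP -> [-40, -40]
6. PUSH -1 -> [-40, -40, -1]
7. MUL -> [-40, 40]
8. SUB -> [-80]
9. PUSH 93 -> [-80, 93]
10. PUSH 0 -> [-80, 93, 0]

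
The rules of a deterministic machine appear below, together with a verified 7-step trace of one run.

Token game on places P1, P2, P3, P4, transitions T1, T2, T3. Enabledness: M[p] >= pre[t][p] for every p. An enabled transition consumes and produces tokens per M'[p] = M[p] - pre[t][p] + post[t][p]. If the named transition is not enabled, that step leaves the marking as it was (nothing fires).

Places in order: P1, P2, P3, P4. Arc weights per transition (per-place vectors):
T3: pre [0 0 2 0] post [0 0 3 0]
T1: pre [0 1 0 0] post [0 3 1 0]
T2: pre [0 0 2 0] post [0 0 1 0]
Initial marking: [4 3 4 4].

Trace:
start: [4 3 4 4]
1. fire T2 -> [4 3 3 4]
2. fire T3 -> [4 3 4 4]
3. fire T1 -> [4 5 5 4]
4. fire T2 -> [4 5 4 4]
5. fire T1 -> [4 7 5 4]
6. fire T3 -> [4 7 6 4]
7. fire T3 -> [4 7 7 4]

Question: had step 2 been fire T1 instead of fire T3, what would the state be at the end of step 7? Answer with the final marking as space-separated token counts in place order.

4 9 7 4

(re-executing from step 2 with the substitution; state before step 2: [4 3 3 4])
2. fire T1 -> [4 5 4 4]
3. fire T1 -> [4 7 5 4]
4. fire T2 -> [4 7 4 4]
5. fire T1 -> [4 9 5 4]
6. fire T3 -> [4 9 6 4]
7. fire T3 -> [4 9 7 4]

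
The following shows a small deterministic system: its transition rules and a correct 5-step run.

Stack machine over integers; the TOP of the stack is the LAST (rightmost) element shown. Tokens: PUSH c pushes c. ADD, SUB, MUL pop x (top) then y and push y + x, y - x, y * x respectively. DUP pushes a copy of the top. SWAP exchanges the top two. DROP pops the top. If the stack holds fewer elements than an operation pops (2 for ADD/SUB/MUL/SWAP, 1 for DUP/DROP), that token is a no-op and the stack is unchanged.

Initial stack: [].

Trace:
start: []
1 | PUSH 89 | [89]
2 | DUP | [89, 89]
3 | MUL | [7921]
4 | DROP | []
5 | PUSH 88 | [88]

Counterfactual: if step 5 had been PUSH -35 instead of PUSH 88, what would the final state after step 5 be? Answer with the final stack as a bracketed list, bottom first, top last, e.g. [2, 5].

[-35]

(re-executing from step 5 with the substitution; state before step 5: [])
5 | PUSH -35 | [-35]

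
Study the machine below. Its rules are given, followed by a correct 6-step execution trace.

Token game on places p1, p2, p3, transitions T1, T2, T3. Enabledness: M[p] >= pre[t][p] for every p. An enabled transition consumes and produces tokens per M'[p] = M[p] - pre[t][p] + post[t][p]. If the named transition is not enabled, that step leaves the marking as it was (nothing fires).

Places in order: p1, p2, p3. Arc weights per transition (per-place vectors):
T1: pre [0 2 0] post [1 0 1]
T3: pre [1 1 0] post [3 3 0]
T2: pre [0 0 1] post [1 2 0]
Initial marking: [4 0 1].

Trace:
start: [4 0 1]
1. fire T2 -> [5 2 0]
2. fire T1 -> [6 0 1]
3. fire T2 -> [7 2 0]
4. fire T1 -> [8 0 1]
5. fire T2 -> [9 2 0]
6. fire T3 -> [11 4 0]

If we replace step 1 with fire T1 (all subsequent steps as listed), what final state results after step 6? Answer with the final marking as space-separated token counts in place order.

9 4 0

(re-executing from step 1 with the substitution; state before step 1: [4 0 1])
1. fire T1 -> [4 0 1]
2. fire T1 -> [4 0 1]
3. fire T2 -> [5 2 0]
4. fire T1 -> [6 0 1]
5. fire T2 -> [7 2 0]
6. fire T3 -> [9 4 0]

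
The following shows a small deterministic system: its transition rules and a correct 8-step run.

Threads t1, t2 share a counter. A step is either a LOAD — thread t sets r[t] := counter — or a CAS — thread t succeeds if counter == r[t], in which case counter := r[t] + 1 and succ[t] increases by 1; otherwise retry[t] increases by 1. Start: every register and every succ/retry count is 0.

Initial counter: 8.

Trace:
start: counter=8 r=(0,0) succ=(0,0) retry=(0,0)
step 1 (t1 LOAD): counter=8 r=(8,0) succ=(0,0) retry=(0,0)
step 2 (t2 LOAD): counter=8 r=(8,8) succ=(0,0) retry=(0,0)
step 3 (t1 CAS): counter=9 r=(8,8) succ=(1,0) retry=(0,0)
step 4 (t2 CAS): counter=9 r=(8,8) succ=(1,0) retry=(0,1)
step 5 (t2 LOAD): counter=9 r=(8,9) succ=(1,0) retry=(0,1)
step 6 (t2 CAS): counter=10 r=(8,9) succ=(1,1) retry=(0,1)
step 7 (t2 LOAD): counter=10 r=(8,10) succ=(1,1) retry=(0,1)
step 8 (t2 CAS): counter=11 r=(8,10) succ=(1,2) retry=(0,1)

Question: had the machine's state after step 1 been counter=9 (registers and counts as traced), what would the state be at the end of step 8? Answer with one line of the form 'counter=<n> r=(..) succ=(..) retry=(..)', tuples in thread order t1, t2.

counter=12 r=(8,11) succ=(0,3) retry=(1,0)

state after step 1 := counter=9 r=(8,0) succ=(0,0) retry=(0,0)
step 2 (t2 LOAD): counter=9 r=(8,9) succ=(0,0) retry=(0,0)
step 3 (t1 CAS): counter=9 r=(8,9) succ=(0,0) retry=(1,0)
step 4 (t2 CAS): counter=10 r=(8,9) succ=(0,1) retry=(1,0)
step 5 (t2 LOAD): counter=10 r=(8,10) succ=(0,1) retry=(1,0)
step 6 (t2 CAS): counter=11 r=(8,10) succ=(0,2) retry=(1,0)
step 7 (t2 LOAD): counter=11 r=(8,11) succ=(0,2) retry=(1,0)
step 8 (t2 CAS): counter=12 r=(8,11) succ=(0,3) retry=(1,0)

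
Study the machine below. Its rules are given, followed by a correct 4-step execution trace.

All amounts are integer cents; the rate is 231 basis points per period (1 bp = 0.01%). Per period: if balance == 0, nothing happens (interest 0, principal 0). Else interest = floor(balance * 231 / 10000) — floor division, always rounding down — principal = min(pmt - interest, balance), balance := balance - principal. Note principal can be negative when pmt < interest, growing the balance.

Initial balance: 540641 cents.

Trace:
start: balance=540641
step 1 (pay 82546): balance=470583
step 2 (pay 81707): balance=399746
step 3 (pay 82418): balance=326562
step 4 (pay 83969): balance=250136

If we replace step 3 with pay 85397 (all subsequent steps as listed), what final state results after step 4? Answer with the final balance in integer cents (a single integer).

247088

(re-executing from step 3 with the substitution; state before step 3: balance=399746)
step 3 (pay 85397): balance=323583
step 4 (pay 83969): balance=247088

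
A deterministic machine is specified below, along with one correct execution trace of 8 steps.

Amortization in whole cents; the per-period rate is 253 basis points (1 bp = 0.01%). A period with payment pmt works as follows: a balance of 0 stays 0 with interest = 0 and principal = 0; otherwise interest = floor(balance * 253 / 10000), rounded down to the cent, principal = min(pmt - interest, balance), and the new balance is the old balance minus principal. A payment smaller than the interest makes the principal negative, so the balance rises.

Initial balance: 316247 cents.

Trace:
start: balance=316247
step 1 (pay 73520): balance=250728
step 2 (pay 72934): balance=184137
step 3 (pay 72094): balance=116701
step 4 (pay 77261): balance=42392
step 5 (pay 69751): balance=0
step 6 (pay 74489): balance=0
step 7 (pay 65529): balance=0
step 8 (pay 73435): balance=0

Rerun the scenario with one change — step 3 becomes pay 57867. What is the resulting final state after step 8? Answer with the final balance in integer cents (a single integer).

(re-executing from step 3 with the substitution; state before step 3: balance=184137)
step 3 (pay 57867): balance=130928
step 4 (pay 77261): balance=56979
step 5 (pay 69751): balance=0
step 6 (pay 74489): balance=0
step 7 (pay 65529): balance=0
step 8 (pay 73435): balance=0

0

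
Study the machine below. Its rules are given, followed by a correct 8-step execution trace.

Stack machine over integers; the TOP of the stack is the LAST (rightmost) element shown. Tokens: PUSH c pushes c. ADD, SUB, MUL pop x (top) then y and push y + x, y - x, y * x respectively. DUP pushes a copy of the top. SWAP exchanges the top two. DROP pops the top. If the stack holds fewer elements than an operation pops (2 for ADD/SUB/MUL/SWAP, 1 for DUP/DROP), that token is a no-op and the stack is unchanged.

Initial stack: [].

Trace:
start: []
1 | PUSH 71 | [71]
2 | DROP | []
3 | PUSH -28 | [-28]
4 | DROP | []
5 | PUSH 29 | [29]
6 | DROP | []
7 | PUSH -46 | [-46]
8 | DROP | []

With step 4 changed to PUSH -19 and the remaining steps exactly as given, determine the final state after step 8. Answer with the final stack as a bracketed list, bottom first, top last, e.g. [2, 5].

(re-executing from step 4 with the substitution; state before step 4: [-28])
4 | PUSH -19 | [-28, -19]
5 | PUSH 29 | [-28, -19, 29]
6 | DROP | [-28, -19]
7 | PUSH -46 | [-28, -19, -46]
8 | DROP | [-28, -19]

[-28, -19]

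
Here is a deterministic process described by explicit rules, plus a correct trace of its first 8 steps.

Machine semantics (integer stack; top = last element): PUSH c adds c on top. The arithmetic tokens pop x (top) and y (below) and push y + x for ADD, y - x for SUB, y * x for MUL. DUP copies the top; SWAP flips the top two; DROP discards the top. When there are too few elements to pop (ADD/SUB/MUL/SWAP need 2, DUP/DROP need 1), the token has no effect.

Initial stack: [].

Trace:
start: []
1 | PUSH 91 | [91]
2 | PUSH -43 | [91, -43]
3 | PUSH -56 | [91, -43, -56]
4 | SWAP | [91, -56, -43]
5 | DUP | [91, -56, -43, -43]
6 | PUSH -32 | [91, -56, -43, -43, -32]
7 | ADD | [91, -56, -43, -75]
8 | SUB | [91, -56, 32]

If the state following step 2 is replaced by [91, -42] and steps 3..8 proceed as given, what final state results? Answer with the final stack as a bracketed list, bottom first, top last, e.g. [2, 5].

state after step 2 := [91, -42]
3 | PUSH -56 | [91, -42, -56]
4 | SWAP | [91, -56, -42]
5 | DUP | [91, -56, -42, -42]
6 | PUSH -32 | [91, -56, -42, -42, -32]
7 | ADD | [91, -56, -42, -74]
8 | SUB | [91, -56, 32]

[91, -56, 32]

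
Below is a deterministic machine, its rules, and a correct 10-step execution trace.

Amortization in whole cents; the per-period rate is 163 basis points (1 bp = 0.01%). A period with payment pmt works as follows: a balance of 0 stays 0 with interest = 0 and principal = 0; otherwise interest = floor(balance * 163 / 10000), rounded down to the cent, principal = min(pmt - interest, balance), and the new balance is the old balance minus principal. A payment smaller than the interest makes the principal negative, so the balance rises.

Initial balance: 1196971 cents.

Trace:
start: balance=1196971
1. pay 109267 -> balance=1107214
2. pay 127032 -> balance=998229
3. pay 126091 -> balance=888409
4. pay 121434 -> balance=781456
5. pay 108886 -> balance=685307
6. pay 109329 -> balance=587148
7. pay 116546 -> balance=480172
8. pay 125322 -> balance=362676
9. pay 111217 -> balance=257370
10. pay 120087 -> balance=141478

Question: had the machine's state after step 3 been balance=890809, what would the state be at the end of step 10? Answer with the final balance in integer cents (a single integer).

state after step 3 := balance=890809
4. pay 121434 -> balance=783895
5. pay 108886 -> balance=687786
6. pay 109329 -> balance=589667
7. pay 116546 -> balance=482732
8. pay 125322 -> balance=365278
9. pay 111217 -> balance=260015
10. pay 120087 -> balance=144166

144166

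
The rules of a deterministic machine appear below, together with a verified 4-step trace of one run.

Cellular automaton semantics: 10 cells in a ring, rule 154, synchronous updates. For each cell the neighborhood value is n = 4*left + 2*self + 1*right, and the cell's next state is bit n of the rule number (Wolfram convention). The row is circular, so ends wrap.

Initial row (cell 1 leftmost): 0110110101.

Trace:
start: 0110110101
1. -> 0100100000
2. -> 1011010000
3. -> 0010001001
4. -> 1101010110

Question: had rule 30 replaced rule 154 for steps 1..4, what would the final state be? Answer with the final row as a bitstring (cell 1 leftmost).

(re-executing steps 1..4 under rule 30; state before step 1: 0110110101)
1. -> 0100100101
2. -> 0111111101
3. -> 0100000001
4. -> 0110000011

0110000011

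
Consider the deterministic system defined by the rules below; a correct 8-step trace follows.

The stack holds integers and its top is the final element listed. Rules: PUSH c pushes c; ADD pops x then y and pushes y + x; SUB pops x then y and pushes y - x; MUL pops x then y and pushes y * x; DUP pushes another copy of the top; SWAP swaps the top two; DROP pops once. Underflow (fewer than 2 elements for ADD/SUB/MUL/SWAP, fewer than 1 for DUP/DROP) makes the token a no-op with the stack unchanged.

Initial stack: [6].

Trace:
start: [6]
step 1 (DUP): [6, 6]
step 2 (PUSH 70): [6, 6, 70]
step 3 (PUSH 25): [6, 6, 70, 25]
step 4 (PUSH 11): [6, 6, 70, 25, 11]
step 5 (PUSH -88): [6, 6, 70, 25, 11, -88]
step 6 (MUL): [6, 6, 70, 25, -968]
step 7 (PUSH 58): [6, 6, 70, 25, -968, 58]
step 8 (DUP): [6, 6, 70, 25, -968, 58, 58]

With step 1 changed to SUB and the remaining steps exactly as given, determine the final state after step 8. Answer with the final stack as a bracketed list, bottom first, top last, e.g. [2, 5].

[6, 70, 25, -968, 58, 58]

(re-executing from step 1 with the substitution; state before step 1: [6])
step 1 (SUB): [6]
step 2 (PUSH 70): [6, 70]
step 3 (PUSH 25): [6, 70, 25]
step 4 (PUSH 11): [6, 70, 25, 11]
step 5 (PUSH -88): [6, 70, 25, 11, -88]
step 6 (MUL): [6, 70, 25, -968]
step 7 (PUSH 58): [6, 70, 25, -968, 58]
step 8 (DUP): [6, 70, 25, -968, 58, 58]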